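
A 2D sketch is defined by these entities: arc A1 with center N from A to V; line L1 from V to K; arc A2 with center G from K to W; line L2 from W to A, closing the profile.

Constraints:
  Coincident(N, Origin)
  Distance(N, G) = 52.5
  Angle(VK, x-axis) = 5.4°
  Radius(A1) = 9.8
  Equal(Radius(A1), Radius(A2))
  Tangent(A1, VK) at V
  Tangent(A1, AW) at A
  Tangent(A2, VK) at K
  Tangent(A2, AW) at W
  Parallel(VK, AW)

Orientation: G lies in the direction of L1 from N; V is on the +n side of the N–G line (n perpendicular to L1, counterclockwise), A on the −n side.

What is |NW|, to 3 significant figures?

53.4

Tangency of A1 to both parallel lines with radius 9.8 puts V and A at N ± 9.8·n: V = (-0.922, 9.76), A = (0.922, -9.76). Equal radii place K and W the same way about G: K = G + 9.8·n = (51.3, 14.7), W = G − 9.8·n = (53.2, -4.82). Then |NW| = |W − N| = 53.4.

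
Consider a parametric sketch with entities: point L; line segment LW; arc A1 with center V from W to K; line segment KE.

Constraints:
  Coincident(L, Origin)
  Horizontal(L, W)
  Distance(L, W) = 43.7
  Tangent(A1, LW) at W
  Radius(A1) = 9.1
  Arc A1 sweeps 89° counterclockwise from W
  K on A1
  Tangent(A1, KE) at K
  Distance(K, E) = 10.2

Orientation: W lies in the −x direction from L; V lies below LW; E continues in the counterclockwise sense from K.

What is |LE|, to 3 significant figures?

56.3

On A1, W sits at bearing 90° from V; an 89° counterclockwise sweep puts K at bearing 179°, so K = V + 9.1·(cos 179°, sin 179°) = (-52.8, -8.94). The tangent condition forces VK to be normal to KE, so KE runs along (−sin 179°, cos 179°); with |KE| = 10.2, E = (-53.0, -19.1). Then |LE| = |E − L| = 56.3.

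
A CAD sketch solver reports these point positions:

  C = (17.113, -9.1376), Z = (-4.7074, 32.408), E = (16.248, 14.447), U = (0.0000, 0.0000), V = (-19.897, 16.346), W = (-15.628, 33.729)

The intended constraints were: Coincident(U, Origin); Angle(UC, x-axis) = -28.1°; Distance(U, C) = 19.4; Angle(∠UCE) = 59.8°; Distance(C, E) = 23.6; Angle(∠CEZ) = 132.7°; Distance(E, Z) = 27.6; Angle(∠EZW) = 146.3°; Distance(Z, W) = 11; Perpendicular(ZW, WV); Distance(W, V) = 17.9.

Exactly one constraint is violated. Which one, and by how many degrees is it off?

Perpendicular(ZW, WV) — off by 6.90°.

U = (0.00, 0.00) ✓; UC at -28.10° ✓; |UC| = 19.40 ✓; ∠UCE = 59.80° ✓; |CE| = 23.60 ✓; ∠CEZ = 132.7° ✓; |EZ| = 27.60 ✓; ∠EZW = 146.3° ✓; |ZW| = 11.00 ✓; ∠(ZW, WV) = 83.10° ✗; |WV| = 17.90 ✓.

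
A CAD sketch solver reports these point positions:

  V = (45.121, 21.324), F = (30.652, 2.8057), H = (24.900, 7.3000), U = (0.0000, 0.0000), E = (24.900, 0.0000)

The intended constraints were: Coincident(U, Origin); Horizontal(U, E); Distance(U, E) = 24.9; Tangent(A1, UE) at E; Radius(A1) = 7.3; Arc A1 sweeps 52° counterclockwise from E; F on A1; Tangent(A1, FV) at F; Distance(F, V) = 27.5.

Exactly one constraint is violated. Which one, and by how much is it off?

Distance(F, V) = 27.5 — off by 4.00.

U = (0.00, 0.00) ✓; U.y = 0.00, E.y = 0.00 ✓; |UE| = 24.90 ✓; ∠(HE, EU) = 90.00° ✓; |HE| = 7.300 ✓; bearing(H→F) − bearing(H→E) = 52.00° ✓; |HF| = 7.300 ✓; ∠(HF, FV) = 90.00° ✓; |FV| = 23.50 ✗.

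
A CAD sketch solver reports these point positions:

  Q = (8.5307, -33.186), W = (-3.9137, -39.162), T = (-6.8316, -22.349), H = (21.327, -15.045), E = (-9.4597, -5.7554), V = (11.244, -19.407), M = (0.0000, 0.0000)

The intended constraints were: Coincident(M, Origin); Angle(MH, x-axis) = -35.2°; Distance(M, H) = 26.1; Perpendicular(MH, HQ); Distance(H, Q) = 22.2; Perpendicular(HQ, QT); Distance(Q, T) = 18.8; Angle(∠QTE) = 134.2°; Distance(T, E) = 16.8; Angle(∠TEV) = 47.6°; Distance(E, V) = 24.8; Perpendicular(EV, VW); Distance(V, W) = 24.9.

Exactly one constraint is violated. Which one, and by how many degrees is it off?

Perpendicular(EV, VW) — off by 4.10°.

M = (0.00, 0.00) ✓; MH at -35.20° ✓; |MH| = 26.10 ✓; ∠(MH, HQ) = 90.00° ✓; |HQ| = 22.20 ✓; ∠(HQ, QT) = 90.00° ✓; |QT| = 18.80 ✓; ∠QTE = 134.2° ✓; |TE| = 16.80 ✓; ∠TEV = 47.60° ✓; |EV| = 24.80 ✓; ∠(EV, VW) = 94.10° ✗; |VW| = 24.90 ✓.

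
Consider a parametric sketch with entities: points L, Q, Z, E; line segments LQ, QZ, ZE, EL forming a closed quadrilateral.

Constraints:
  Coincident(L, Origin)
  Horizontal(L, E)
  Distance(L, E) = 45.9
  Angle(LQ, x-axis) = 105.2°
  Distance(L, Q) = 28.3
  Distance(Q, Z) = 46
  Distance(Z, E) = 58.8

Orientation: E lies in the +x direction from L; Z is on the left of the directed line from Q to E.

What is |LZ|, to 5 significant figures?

62.927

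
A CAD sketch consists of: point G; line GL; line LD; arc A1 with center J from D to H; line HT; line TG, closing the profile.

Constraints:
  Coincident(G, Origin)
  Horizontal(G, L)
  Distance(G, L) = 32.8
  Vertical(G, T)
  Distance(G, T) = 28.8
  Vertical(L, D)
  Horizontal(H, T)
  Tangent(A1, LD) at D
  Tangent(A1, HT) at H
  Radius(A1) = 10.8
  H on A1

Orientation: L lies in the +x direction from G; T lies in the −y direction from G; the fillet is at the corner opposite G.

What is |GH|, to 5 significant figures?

36.241

G is at the origin; GL is horizontal with |GL| = 32.8 and L on the +x side, so L = (32.800, 0.0000). G and T share the same x with |GT| = 28.8 and T on the −y side, so T = (0.0000, -28.800). The virtual corner opposite G is at (32.800, -28.800). The tangent condition forces JD to be normal to LD and tangency of A1 to HT means the radius JH is perpendicular to HT, with radius 10.8, so the center J sits 10.8 in from both sides at J = (22.000, -18.000). That places the tangent points at D = (32.800, -18.000) on LD and H = (22.000, -28.800) on HT. Then |GH| = |H − G| = 36.241.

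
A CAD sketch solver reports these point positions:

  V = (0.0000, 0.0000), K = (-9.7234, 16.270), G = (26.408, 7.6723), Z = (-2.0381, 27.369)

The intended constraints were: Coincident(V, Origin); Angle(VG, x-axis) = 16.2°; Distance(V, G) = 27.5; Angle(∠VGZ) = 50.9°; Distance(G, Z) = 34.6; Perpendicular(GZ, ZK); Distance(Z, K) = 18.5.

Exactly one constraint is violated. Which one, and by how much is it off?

Distance(Z, K) = 18.5 — off by 5.00.

V = (0.00, 0.00) ✓; VG at 16.20° ✓; |VG| = 27.50 ✓; ∠VGZ = 50.90° ✓; |GZ| = 34.60 ✓; ∠(GZ, ZK) = 90.00° ✓; |ZK| = 13.50 ✗.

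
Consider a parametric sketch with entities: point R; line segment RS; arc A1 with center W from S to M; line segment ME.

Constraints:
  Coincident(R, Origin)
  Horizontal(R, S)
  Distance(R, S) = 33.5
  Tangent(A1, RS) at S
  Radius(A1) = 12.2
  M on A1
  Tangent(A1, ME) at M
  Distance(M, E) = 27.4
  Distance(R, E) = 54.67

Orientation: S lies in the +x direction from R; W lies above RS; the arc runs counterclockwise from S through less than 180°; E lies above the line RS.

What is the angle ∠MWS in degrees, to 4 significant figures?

111.5°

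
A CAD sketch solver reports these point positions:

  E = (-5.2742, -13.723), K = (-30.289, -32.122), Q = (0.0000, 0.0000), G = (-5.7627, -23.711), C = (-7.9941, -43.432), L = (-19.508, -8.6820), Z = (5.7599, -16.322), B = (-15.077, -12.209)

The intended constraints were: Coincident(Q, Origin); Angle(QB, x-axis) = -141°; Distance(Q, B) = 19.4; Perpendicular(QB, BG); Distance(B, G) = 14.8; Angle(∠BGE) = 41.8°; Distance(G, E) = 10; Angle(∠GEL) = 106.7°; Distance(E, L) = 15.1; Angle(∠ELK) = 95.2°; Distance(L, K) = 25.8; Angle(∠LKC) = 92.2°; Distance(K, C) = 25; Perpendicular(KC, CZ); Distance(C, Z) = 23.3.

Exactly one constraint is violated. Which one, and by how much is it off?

Distance(C, Z) = 23.3 — off by 7.10.

Q = (0.00, 0.00) ✓; QB at -141.0° ✓; |QB| = 19.40 ✓; ∠(QB, BG) = 90.00° ✓; |BG| = 14.80 ✓; ∠BGE = 41.80° ✓; |GE| = 10.00 ✓; ∠GEL = 106.7° ✓; |EL| = 15.10 ✓; ∠ELK = 95.20° ✓; |LK| = 25.80 ✓; ∠LKC = 92.20° ✓; |KC| = 25.00 ✓; ∠(KC, CZ) = 90.00° ✓; |CZ| = 30.40 ✗.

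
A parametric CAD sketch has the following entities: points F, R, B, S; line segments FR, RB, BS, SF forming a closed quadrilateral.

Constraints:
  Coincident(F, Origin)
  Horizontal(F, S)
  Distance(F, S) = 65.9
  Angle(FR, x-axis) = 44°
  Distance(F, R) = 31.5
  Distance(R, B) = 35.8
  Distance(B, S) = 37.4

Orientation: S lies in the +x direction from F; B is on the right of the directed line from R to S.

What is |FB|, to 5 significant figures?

33.442

F is at the origin; F and S share the same y with |FS| = 65.9 and S in +x, so S = (65.9, 0). FR runs at 44.0° with |FR| = 31.5, so R = (22.659, 21.882). B is determined by |RB| = 35.8 and |BS| = 37.4 together: it lies at the intersection of circle(R, 35.8) and circle(S, 37.4). With |RS| = 48.462, the foot of the radical line on RS is 23.023 from R and the perpendicular offset is √(35.8² − 23.023²) = 27.415. Taking the right-of-RS solution: B = (30.823, -12.975).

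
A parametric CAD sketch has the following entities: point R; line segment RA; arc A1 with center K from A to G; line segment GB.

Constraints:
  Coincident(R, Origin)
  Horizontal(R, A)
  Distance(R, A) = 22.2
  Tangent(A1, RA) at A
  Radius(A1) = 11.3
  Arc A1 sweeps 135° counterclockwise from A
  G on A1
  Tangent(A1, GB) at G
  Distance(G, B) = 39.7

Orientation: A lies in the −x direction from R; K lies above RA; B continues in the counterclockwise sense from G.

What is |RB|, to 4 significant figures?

63.49

R is at the origin; R and A share the same y with |RA| = 22.2 and A on the −x side, so A = (-22.20, 0.000). The tangent condition forces KA to be normal to RA, so K = A + (0, 11.3) = (-22.20, 11.30). On A1, A sits at bearing -90° from K; a 135° counterclockwise sweep puts G at bearing 45°, so G = K + 11.3·(cos 45°, sin 45°) = (-14.21, 19.29). Since A1 is tangent to GB there, KG ⟂ GB, so GB runs along (−sin 45°, cos 45°); with |GB| = 39.7, B = (-42.28, 47.36). Then |RB| = |B − R| = 63.49.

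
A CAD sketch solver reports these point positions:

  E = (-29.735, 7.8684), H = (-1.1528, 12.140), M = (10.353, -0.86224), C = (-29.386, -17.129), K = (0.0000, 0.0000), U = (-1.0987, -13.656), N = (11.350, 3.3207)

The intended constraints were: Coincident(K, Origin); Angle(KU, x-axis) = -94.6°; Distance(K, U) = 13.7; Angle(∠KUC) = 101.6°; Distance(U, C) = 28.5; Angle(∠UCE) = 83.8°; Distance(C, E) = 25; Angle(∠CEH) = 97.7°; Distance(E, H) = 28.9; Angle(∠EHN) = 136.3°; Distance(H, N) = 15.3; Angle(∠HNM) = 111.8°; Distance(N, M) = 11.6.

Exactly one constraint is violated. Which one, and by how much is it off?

Distance(N, M) = 11.6 — off by 7.30.

K = (0.00, 0.00) ✓; KU at -94.60° ✓; |KU| = 13.70 ✓; ∠KUC = 101.6° ✓; |UC| = 28.50 ✓; ∠UCE = 83.80° ✓; |CE| = 25.00 ✓; ∠CEH = 97.70° ✓; |EH| = 28.90 ✓; ∠EHN = 136.3° ✓; |HN| = 15.30 ✓; ∠HNM = 111.8° ✓; |NM| = 4.300 ✗.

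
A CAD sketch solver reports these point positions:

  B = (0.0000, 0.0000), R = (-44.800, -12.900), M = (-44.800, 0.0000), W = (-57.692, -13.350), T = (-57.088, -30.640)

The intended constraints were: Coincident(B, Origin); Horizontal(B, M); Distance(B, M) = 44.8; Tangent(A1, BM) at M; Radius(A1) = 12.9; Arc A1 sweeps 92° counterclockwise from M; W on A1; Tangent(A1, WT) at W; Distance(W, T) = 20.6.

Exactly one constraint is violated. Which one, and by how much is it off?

Distance(W, T) = 20.6 — off by 3.30.

B = (0.00, 0.00) ✓; B.y = 0.00, M.y = 0.00 ✓; |BM| = 44.80 ✓; ∠(RM, MB) = 90.00° ✓; |RM| = 12.90 ✓; bearing(R→W) − bearing(R→M) = 92.00° ✓; |RW| = 12.90 ✓; ∠(RW, WT) = 90.00° ✓; |WT| = 17.30 ✗.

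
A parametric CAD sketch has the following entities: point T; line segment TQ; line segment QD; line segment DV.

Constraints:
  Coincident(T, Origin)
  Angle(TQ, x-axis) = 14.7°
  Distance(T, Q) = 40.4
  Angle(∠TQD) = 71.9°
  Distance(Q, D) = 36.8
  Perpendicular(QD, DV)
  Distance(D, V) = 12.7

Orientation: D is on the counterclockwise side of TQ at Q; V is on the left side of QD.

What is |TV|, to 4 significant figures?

35.33

∠TQD = 71.9°, so QD runs at 14.7° + (180° − 71.9°) = 122.8° from the x-axis; with |QD| = 36.8, D = Q + 36.8·(cos 122.8°, sin 122.8°) = (19.14, 41.18). QD is perpendicular to DV; with |DV| = 12.7 on the left of QD, V = D + 12.7·(-0.8406, -0.5417) = (8.468, 34.30). Then |TV| = |V − T| = 35.33.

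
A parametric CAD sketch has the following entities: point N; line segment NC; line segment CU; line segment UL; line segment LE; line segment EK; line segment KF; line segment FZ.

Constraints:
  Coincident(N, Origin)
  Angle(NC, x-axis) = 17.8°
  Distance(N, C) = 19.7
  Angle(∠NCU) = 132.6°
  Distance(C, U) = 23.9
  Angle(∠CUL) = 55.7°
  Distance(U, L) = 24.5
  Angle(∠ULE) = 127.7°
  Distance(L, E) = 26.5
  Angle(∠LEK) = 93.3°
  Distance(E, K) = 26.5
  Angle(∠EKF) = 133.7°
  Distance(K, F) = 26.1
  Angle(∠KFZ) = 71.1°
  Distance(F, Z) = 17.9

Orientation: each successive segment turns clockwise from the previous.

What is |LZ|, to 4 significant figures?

29.81

N is at the origin; NC runs at 17.8° with length 19.7, so C = (18.76, 6.022). ∠NCU = 132.6° gives CU at -29.60° from the x-axis; with |CU| = 23.9, U = (39.54, -5.783). ∠CUL = 55.7° gives UL at -153.9° from the x-axis; with |UL| = 24.5, L = (17.54, -16.56). ∠ULE = 127.7° gives LE at 153.8° from the x-axis; with |LE| = 26.5, E = (-6.241, -4.862). ∠LEK = 93.3° gives EK at 67.10° from the x-axis; with |EK| = 26.5, K = (4.071, 19.55). ∠EKF = 133.7° gives KF at 20.80° from the x-axis; with |KF| = 26.1, F = (28.47, 28.82). ∠KFZ = 71.1° gives FZ at -88.10° from the x-axis; with |FZ| = 17.9, Z = (29.06, 10.93). Then |LZ| = |Z − L| = 29.81.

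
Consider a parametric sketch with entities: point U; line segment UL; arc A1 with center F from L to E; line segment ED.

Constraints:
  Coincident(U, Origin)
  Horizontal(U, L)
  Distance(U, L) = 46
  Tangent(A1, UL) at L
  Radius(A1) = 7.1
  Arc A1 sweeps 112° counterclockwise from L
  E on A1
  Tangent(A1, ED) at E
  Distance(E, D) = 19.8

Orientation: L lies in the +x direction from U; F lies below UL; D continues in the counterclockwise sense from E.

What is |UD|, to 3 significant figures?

54.6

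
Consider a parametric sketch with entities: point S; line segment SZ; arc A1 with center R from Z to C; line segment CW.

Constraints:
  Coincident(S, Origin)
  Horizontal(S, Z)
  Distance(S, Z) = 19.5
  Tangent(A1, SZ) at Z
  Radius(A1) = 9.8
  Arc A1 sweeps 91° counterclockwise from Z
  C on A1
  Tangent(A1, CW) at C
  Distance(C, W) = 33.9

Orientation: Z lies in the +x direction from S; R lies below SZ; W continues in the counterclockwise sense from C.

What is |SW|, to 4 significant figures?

45.06

On A1, Z sits at bearing 90° from R; a 91° counterclockwise sweep puts C at bearing 181°, so C = R + 9.8·(cos 181°, sin 181°) = (9.701, -9.971). Tangency of A1 to CW means the radius RC is perpendicular to CW, so CW runs along (−sin 181°, cos 181°); with |CW| = 33.9, W = (10.29, -43.87). Then |SW| = |W − S| = 45.06.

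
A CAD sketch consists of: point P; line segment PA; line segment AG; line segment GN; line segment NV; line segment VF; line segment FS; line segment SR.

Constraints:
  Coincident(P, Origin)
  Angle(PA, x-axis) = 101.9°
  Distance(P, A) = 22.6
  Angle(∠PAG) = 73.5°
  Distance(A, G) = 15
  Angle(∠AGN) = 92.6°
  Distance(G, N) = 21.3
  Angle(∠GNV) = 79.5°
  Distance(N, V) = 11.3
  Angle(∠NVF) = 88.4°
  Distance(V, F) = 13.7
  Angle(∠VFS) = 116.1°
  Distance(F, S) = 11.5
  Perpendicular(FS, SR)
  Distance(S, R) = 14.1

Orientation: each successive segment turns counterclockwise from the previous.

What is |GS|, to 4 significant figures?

4.231

P is at the origin; PA runs at 101.9° with length 22.6, so A = (-4.660, 22.11). ∠PAG = 73.5° gives AG at -151.6° from the x-axis; with |AG| = 15.0, G = (-17.85, 14.98). ∠AGN = 92.6° gives GN at -64.20° from the x-axis; with |GN| = 21.3, N = (-8.585, -4.197). ∠GNV = 79.5° gives NV at 36.30° from the x-axis; with |NV| = 11.3, V = (0.5225, 2.493). ∠NVF = 88.4° gives VF at 127.9° from the x-axis; with |VF| = 13.7, F = (-7.893, 13.30). ∠VFS = 116.1° gives FS at -168.2° from the x-axis; with |FS| = 11.5, S = (-19.15, 10.95). Then |GS| = |S − G| = 4.231.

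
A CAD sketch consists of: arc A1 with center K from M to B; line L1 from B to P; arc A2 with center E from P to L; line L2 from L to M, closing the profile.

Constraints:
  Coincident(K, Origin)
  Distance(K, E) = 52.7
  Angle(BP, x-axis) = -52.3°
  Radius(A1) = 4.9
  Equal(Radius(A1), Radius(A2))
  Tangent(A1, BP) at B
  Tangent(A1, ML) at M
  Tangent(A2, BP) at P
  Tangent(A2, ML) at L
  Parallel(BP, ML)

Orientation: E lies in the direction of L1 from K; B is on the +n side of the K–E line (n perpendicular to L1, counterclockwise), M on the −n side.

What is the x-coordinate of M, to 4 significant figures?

-3.877

K is at the origin and E lies 52.7 along u from K, so E = 52.7·u = (32.23, -41.70). Tangency of A1 to both parallel lines with radius 4.9 puts B and M at K ± 4.9·n: B = (3.877, 2.996), M = (-3.877, -2.996). So M.x = -3.877.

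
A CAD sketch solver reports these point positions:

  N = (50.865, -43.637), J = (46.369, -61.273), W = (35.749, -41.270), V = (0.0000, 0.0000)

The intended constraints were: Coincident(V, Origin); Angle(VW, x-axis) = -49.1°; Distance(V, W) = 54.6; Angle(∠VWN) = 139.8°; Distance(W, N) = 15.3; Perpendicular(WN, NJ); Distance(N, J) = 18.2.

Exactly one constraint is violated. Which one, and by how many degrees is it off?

Perpendicular(WN, NJ) — off by 5.40°.

V = (0.00, 0.00) ✓; VW at -49.10° ✓; |VW| = 54.60 ✓; ∠VWN = 139.8° ✓; |WN| = 15.30 ✓; ∠(WN, NJ) = 95.40° ✗; |NJ| = 18.20 ✓.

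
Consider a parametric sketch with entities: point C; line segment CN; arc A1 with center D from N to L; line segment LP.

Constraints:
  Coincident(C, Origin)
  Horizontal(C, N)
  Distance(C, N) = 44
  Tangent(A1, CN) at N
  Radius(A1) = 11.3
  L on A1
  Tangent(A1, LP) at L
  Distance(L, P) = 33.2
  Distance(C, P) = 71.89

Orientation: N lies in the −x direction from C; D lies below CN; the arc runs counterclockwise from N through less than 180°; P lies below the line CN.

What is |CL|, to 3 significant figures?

56.3

C is at the origin; CN is horizontal with |CN| = 44.0 and N on the −x side, so N = (-44.0, 0.00). The tangent condition forces DN to be normal to CN, so D = N + (0, -11.3) = (-44.0, -11.3). Since DL ⟂ LP (tangency), |DP| = √(11.3² + 33.2²) = 35.1 regardless of where L sits on A1. So P lies on both circle(C, 71.89) and circle(D, 35.1); the below-CN intersection is P = (-56.9, -43.9). L is the foot of the tangent from P: L = (-55.3, -10.7).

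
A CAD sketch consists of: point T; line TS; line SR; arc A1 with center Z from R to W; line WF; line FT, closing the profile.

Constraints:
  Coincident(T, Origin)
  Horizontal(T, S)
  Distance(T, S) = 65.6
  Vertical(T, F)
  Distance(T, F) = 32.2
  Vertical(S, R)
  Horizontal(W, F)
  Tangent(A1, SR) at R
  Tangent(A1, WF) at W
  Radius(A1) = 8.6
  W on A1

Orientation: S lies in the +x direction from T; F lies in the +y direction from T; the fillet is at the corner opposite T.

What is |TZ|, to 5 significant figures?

61.692

T is at the origin; T and S share the same y with |TS| = 65.6 and S on the +x side, so S = (65.600, 0.0000). TF is vertical with |TF| = 32.2 and F on the +y side, so F = (0.0000, 32.200). The virtual corner opposite T is at (65.600, 32.200). Since A1 is tangent to SR there, ZR ⟂ SR and tangency of A1 to WF means the radius ZW is perpendicular to WF, with radius 8.6, so the center Z sits 8.6 in from both sides at Z = (57.000, 23.600). Then |TZ| = |Z − T| = 61.692.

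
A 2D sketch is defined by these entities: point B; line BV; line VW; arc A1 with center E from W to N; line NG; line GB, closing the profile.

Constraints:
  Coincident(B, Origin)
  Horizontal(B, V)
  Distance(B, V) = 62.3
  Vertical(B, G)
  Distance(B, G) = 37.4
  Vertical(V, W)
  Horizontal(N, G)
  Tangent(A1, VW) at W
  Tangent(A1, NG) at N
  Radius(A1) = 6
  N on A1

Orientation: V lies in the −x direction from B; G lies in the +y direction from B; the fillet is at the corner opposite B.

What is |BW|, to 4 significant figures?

69.77

B is at the origin; BV is horizontal with |BV| = 62.3 and V on the −x side, so V = (-62.30, 0.000). B and G share the same x with |BG| = 37.4 and G on the +y side, so G = (0.000, 37.40). The virtual corner opposite B is at (-62.30, 37.40). The tangent condition forces EW to be normal to VW and the tangent condition forces EN to be normal to NG, with radius 6.0, so the center E sits 6.0 in from both sides at E = (-56.30, 31.40). That places the tangent points at W = (-62.30, 31.40) on VW and N = (-56.30, 37.40) on NG. Then |BW| = |W − B| = 69.77.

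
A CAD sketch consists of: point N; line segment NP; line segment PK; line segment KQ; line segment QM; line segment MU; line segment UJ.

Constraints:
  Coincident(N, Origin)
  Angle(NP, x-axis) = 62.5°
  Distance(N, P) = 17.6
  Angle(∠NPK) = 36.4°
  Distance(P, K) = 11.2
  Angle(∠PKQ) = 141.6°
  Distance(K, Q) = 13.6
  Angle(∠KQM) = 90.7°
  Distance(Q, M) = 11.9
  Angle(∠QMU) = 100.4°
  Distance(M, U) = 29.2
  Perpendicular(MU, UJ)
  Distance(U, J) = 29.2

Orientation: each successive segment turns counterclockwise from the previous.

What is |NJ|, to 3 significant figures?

34.2

∠QMU = 100.4° gives MU at 53.4° from the x-axis; with |MU| = 29.2, U = (20.3, 16.6). MU ⟂ UJ, so UJ runs at 143°; with |UJ| = 29.2, J = (-3.14, 34.0). Then |NJ| = |J − N| = 34.2.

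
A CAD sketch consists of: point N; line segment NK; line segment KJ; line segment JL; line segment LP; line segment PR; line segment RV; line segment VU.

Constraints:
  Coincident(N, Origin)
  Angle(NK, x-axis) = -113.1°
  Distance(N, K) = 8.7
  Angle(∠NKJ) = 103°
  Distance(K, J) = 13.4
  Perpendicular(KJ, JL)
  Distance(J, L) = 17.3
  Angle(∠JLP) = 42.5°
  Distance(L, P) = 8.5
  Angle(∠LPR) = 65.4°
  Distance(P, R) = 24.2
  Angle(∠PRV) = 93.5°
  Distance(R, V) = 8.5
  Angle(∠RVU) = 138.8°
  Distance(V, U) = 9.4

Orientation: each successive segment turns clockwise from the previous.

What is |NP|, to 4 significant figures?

9.949

N is at the origin; NK runs at -113.1° with length 8.7, so K = (-3.413, -8.002). ∠NKJ = 103.0° gives KJ at 169.9° from the x-axis; with |KJ| = 13.4, J = (-16.61, -5.653). KJ ⟂ JL, so JL runs at 79.90°; with |JL| = 17.3, L = (-13.57, 11.38). ∠JLP = 42.5° gives LP at -57.60° from the x-axis; with |LP| = 8.5, P = (-9.017, 4.203). Then |NP| = |P − N| = 9.949.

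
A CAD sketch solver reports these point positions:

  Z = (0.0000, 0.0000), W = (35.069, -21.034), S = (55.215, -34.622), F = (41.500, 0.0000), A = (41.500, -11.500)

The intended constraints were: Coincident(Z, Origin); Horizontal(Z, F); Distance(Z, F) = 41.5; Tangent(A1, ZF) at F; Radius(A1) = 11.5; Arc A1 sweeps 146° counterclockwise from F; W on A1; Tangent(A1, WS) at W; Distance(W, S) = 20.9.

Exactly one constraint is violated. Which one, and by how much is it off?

Distance(W, S) = 20.9 — off by 3.40.

Z = (0.00, 0.00) ✓; Z.y = 0.00, F.y = 0.00 ✓; |ZF| = 41.50 ✓; ∠(AF, FZ) = 90.00° ✓; |AF| = 11.50 ✓; bearing(A→W) − bearing(A→F) = 146.0° ✓; |AW| = 11.50 ✓; ∠(AW, WS) = 90.00° ✓; |WS| = 24.30 ✗.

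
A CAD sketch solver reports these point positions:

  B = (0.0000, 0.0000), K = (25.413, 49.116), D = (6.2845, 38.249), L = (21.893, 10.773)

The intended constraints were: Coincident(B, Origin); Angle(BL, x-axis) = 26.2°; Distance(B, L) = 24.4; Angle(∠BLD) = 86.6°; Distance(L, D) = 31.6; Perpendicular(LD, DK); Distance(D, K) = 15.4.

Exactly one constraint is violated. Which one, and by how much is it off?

Distance(D, K) = 15.4 — off by 6.60.

B = (0.00, 0.00) ✓; BL at 26.20° ✓; |BL| = 24.40 ✓; ∠BLD = 86.60° ✓; |LD| = 31.60 ✓; ∠(LD, DK) = 90.00° ✓; |DK| = 22.00 ✗.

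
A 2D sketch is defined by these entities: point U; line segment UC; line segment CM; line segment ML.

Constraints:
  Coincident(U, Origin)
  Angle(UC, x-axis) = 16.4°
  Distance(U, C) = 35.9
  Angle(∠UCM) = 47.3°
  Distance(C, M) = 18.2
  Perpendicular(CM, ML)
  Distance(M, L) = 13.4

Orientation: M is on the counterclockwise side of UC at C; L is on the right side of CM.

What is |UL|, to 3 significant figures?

40.3

∠UCM = 47.3°, so CM runs at 16.4° + (180° − 47.3°) = 149° from the x-axis; with |CM| = 18.2, M = C + 18.2·(cos 149°, sin 149°) = (18.8, 19.5). CM is perpendicular to ML; with |ML| = 13.4 on the right of CM, L = M + 13.4·(0.514, 0.858) = (25.7, 31.0). Then |UL| = |L − U| = 40.3.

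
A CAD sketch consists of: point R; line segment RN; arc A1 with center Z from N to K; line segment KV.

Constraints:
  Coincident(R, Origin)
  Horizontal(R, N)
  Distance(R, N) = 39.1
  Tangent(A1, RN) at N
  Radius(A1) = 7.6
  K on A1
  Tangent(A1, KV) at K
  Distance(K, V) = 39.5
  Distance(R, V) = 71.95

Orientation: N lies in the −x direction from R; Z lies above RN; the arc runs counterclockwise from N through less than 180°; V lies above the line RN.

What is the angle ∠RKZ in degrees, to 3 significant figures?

122°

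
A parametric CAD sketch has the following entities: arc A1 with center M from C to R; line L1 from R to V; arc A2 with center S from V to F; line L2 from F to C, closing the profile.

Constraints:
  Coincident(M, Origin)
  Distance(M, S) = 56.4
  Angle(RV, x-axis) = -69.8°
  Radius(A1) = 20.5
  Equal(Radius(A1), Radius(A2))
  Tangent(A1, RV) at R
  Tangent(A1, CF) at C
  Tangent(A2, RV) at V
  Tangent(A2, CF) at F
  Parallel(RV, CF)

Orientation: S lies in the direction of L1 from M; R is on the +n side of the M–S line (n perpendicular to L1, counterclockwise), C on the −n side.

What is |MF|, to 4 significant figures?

60.01

The slot axis is L1's direction at -69.8°, so u = (cos -69.8°, sin -69.8°) = (0.3453, -0.9385) and n = (−sin -69.8°, cos -69.8°) = (0.9385, 0.3453). M is at the origin and S lies 56.4 along u from M, so S = 56.4·u = (19.47, -52.93). Tangency of A1 to both parallel lines with radius 20.5 puts R and C at M ± 20.5·n: R = (19.24, 7.079), C = (-19.24, -7.079). Equal radii place V and F the same way about S: V = S + 20.5·n = (38.71, -45.85), F = S − 20.5·n = (0.2357, -60.01). Then |MF| = |F − M| = 60.01.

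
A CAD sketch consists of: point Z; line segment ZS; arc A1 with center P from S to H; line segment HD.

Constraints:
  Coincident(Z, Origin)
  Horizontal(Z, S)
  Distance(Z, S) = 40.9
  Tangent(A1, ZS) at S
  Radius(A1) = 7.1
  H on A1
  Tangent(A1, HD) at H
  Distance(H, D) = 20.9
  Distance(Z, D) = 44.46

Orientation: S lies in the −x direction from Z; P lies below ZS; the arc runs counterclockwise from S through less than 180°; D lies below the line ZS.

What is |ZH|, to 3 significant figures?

48.0

Checks: Z.y = 0.00, S.y = 0.00 ✓; |ZS| = 40.90 ✓; |PH| = 7.100 ✓; ∠(PH, HD) = 90.00° ✓; |HD| = 20.90 ✓; |ZD| = 44.46 ✓.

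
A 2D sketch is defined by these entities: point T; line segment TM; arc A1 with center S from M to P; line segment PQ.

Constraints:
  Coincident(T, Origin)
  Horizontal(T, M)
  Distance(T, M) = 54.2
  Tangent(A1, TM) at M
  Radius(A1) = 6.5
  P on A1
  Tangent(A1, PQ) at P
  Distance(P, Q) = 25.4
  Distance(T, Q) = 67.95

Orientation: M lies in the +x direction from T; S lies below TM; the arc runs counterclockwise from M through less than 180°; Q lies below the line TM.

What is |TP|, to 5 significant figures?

49.315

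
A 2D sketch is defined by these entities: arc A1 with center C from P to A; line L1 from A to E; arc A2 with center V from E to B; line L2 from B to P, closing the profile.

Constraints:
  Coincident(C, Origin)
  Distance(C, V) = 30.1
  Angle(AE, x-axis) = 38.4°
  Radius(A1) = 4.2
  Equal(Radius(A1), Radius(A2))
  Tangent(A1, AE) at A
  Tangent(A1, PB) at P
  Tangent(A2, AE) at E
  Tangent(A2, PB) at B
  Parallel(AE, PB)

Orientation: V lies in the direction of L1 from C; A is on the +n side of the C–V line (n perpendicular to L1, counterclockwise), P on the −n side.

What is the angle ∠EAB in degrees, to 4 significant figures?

15.59°

The slot axis is L1's direction at 38.4°, so u = (cos 38.4°, sin 38.4°) = (0.7837, 0.6211) and n = (−sin 38.4°, cos 38.4°) = (-0.6211, 0.7837). C is at the origin and V lies 30.1 along u from C, so V = 30.1·u = (23.59, 18.70). Tangency of A1 to both parallel lines with radius 4.2 puts A and P at C ± 4.2·n: A = (-2.609, 3.292), P = (2.609, -3.292). Equal radii place E and B the same way about V: E = V + 4.2·n = (20.98, 21.99), B = V − 4.2·n = (26.20, 15.41). Then cos ∠EAB = AE·AB / (|AE||AB|), giving 15.59°.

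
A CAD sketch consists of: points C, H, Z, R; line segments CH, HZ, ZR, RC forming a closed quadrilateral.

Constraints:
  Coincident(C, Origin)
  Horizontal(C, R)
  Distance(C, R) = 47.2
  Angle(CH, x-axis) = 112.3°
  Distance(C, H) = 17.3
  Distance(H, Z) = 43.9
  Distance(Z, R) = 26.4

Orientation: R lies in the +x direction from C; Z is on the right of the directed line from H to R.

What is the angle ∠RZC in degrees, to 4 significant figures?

117.0°

Checks: |HZ| = 43.90 ✓; |ZR| = 26.40 ✓.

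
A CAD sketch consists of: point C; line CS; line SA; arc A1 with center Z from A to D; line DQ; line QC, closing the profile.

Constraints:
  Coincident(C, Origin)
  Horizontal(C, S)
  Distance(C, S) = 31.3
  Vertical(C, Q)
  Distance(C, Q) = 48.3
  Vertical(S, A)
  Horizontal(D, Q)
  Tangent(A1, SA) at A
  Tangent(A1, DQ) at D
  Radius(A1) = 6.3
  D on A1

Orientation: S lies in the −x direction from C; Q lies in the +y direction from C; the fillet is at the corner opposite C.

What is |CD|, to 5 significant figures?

54.386

C is at the origin; CS is horizontal with |CS| = 31.3 and S on the −x side, so S = (-31.300, 0.0000). CQ is vertical with |CQ| = 48.3 and Q on the +y side, so Q = (0.0000, 48.300). The virtual corner opposite C is at (-31.300, 48.300). Tangency of A1 to SA means the radius ZA is perpendicular to SA and the tangent condition forces ZD to be normal to DQ, with radius 6.3, so the center Z sits 6.3 in from both sides at Z = (-25.000, 42.000). That places the tangent points at A = (-31.300, 42.000) on SA and D = (-25.000, 48.300) on DQ. Then |CD| = |D − C| = 54.386.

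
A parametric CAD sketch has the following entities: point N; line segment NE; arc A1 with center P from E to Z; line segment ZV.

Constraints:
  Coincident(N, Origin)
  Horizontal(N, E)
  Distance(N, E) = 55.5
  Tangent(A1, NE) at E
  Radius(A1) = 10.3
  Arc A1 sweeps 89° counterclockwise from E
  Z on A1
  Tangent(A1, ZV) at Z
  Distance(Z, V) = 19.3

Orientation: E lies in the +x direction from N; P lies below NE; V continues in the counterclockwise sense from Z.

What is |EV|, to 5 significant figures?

31.281

N is at the origin; N and E share the same y with |NE| = 55.5 and E on the +x side, so E = (55.500, 0.0000). Tangency of A1 to NE means the radius PE is perpendicular to NE, so P = E + (0, -10.3) = (55.500, -10.300). On A1, E sits at bearing 90° from P; an 89° counterclockwise sweep puts Z at bearing 179°, so Z = P + 10.3·(cos 179°, sin 179°) = (45.202, -10.120). Since A1 is tangent to ZV there, PZ ⟂ ZV, so ZV runs along (−sin 179°, cos 179°); with |ZV| = 19.3, V = (44.865, -29.417). Then |EV| = |V − E| = 31.281.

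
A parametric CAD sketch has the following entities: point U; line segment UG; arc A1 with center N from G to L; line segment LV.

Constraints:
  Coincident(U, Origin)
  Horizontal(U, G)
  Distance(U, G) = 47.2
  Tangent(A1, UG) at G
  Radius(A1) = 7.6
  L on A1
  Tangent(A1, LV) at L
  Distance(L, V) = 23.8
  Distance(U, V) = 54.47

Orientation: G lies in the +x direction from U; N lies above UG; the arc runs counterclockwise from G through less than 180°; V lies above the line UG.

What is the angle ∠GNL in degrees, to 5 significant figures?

115.49°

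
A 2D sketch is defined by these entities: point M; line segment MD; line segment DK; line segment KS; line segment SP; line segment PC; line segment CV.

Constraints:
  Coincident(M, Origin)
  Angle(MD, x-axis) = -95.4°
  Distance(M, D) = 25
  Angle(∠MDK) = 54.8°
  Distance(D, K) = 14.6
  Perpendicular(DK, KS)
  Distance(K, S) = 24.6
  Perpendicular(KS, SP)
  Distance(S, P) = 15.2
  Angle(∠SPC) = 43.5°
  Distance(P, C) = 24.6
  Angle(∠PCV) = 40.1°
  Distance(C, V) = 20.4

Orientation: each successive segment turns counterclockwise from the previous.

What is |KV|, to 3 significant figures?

27.9

∠SPC = 43.5° gives PC at -13.7° from the x-axis; with |PC| = 24.6, C = (8.80, -9.67). ∠PCV = 40.1° gives CV at 126° from the x-axis; with |CV| = 20.4, V = (-3.25, 6.80). Then |KV| = |V − K| = 27.9.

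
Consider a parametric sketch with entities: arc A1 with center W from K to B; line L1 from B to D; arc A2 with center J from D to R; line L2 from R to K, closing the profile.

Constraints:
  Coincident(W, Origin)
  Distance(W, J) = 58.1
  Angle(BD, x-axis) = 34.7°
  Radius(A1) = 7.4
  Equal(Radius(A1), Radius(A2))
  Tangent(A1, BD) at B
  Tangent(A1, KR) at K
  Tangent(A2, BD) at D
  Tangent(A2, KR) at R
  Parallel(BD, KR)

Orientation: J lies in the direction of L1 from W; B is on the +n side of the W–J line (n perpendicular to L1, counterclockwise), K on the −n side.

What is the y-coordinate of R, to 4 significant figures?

26.99

The slot axis is L1's direction at 34.7°, so u = (cos 34.7°, sin 34.7°) = (0.8221, 0.5693) and n = (−sin 34.7°, cos 34.7°) = (-0.5693, 0.8221). W is at the origin and J lies 58.1 along u from W, so J = 58.1·u = (47.77, 33.08). Tangency of A1 to both parallel lines with radius 7.4 puts B and K at W ± 7.4·n: B = (-4.213, 6.084), K = (4.213, -6.084). Equal radii place D and R the same way about J: D = J + 7.4·n = (43.55, 39.16), R = J − 7.4·n = (51.98, 26.99). So R.y = 26.99.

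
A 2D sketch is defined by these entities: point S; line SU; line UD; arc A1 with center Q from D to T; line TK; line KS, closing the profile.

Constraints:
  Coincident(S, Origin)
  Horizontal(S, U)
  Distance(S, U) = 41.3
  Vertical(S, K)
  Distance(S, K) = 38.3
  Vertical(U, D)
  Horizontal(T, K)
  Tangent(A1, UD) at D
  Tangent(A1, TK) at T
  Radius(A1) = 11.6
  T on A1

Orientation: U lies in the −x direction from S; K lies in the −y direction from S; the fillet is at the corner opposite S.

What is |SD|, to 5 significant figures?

49.179

The virtual corner opposite S is at (-41.300, -38.300). Tangency of A1 to UD means the radius QD is perpendicular to UD and tangency of A1 to TK means the radius QT is perpendicular to TK, with radius 11.6, so the center Q sits 11.6 in from both sides at Q = (-29.700, -26.700). That places the tangent points at D = (-41.300, -26.700) on UD and T = (-29.700, -38.300) on TK. Then |SD| = |D − S| = 49.179.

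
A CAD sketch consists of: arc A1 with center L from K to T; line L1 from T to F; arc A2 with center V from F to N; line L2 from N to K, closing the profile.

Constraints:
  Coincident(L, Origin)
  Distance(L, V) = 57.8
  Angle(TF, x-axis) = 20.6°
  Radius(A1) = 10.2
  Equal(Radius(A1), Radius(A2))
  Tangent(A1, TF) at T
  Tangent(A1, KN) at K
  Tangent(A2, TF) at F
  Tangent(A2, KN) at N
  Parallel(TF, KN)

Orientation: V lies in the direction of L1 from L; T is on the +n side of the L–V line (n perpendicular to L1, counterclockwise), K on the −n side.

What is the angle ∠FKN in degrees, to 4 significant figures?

19.44°

Tangency of A1 to both parallel lines with radius 10.2 puts T and K at L ± 10.2·n: T = (-3.589, 9.548), K = (3.589, -9.548). Equal radii place F and N the same way about V: F = V + 10.2·n = (50.52, 29.88), N = V − 10.2·n = (57.69, 10.79). Then cos ∠FKN = KF·KN / (|KF||KN|), giving 19.44°.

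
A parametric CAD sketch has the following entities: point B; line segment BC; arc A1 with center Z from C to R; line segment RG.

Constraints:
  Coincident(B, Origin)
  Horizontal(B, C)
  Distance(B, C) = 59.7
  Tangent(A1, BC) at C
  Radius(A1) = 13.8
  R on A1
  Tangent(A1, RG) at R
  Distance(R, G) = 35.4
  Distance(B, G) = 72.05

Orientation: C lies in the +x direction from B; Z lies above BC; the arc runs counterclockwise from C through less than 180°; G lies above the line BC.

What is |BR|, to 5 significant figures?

74.295

Checks: |ZC| = 13.80 ✓; |ZR| = 13.80 ✓; ∠(ZR, RG) = 90.00° ✓; |RG| = 35.40 ✓; |BG| = 72.05 ✓.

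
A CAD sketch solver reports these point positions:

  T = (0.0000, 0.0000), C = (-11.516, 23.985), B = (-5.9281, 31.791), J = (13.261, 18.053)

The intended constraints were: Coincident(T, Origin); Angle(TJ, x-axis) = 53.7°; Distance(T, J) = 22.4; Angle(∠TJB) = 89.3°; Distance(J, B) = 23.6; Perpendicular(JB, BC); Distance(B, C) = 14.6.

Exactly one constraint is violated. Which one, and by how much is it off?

Distance(B, C) = 14.6 — off by 5.00.

T = (0.00, 0.00) ✓; TJ at 53.70° ✓; |TJ| = 22.40 ✓; ∠TJB = 89.30° ✓; |JB| = 23.60 ✓; ∠(JB, BC) = 90.00° ✓; |BC| = 9.600 ✗.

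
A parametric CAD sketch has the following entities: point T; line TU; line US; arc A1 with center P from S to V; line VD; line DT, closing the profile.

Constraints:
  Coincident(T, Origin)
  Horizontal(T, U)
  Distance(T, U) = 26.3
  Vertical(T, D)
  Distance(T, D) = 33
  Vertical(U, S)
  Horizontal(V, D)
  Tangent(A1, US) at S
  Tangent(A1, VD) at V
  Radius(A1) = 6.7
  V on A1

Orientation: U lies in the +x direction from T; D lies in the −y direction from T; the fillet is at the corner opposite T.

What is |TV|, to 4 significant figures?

38.38

The virtual corner opposite T is at (26.30, -33.00). Since A1 is tangent to US there, PS ⟂ US and A1 meets VD tangentially, so PV is at right angles to VD, with radius 6.7, so the center P sits 6.7 in from both sides at P = (19.60, -26.30). That places the tangent points at S = (26.30, -26.30) on US and V = (19.60, -33.00) on VD. Then |TV| = |V − T| = 38.38.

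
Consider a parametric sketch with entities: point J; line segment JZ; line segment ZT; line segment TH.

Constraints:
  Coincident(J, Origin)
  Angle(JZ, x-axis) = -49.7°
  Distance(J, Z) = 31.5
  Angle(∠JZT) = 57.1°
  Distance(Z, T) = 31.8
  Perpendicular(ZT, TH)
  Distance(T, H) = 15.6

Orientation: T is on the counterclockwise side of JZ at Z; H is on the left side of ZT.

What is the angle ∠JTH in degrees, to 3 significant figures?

29.0°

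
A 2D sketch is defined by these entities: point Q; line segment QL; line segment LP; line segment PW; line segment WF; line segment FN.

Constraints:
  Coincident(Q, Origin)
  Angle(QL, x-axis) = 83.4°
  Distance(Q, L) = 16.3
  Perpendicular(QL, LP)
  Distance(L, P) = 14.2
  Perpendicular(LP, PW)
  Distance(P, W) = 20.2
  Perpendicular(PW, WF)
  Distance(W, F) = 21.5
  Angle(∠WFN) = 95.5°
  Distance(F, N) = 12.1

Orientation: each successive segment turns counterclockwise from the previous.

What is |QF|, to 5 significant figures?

8.2765

Q is at the origin; QL runs at 83.4° with length 16.3, so L = (1.8735, 16.192). QL is perpendicular to LP, so LP runs at 173.40°; with |LP| = 14.2, P = (-12.232, 17.824). LP ⟂ PW, so PW runs at -96.600°; with |PW| = 20.2, W = (-14.554, -2.2420). PW ⟂ WF, so WF runs at -6.6000°; with |WF| = 21.5, F = (6.8034, -4.7132). Then |QF| = |F − Q| = 8.2765.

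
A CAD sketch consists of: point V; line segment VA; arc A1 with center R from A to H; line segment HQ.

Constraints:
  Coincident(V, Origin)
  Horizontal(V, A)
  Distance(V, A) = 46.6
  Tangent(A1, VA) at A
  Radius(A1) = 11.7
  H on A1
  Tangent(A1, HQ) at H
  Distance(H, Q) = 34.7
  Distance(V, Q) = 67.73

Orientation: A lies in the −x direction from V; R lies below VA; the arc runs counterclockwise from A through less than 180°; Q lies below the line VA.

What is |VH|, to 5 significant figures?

59.732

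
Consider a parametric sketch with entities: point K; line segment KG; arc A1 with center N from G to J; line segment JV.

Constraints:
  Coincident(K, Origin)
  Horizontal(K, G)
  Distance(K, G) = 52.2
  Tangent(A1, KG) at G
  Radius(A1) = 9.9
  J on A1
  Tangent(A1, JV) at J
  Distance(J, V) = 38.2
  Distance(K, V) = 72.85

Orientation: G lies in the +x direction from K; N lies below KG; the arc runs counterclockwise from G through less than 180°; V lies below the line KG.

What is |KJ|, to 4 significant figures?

44.57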